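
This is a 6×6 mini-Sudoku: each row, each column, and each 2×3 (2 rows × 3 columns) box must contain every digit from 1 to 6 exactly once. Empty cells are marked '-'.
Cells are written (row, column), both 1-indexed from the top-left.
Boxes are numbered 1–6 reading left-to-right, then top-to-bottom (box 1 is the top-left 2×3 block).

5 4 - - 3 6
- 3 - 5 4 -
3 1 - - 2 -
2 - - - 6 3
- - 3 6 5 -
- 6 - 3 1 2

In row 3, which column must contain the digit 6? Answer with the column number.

Consider where 6 can go in row 3.
(3,4) is out (column 4 already has a 6).
(3,6) is out (column 6 already has a 6).
So the only cell in row 3 that can hold 6 is (3,3).
That is column 3.

3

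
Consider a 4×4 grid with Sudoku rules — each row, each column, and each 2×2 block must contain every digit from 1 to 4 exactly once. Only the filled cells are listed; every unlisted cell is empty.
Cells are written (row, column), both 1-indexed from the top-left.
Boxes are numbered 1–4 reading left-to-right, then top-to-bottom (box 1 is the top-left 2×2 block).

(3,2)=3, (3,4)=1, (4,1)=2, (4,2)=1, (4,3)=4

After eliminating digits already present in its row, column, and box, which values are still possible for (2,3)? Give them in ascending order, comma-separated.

1,2,3

Row 2 already contains {}.
Column 3 already contains {4}.
Its 2×2 block (box 2) already contains {}.
Removing those from 1–4 leaves {1, 2, 3} as the candidates for (2,3).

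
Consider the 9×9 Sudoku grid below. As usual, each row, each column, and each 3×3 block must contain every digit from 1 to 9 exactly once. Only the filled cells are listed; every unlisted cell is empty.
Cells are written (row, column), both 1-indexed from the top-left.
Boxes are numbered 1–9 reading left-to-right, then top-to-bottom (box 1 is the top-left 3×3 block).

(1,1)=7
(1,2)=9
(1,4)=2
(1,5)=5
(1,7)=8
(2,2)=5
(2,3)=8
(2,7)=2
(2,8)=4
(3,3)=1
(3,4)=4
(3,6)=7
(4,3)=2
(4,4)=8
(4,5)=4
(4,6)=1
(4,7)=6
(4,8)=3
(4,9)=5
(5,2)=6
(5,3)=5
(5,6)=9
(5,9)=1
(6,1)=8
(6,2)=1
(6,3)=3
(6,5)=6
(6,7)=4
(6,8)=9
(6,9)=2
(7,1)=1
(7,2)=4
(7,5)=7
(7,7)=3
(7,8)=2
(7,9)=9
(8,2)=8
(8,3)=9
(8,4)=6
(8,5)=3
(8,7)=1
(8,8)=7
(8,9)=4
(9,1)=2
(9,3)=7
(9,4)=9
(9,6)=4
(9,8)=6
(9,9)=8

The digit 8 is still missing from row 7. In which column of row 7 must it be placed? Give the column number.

6

Consider where 8 can go in row 7.
(7,3) is out (column 3 already has a 8).
(7,4) is out (column 4 already has a 8).
So the only cell in row 7 that can hold 8 is (7,6).
That is column 6.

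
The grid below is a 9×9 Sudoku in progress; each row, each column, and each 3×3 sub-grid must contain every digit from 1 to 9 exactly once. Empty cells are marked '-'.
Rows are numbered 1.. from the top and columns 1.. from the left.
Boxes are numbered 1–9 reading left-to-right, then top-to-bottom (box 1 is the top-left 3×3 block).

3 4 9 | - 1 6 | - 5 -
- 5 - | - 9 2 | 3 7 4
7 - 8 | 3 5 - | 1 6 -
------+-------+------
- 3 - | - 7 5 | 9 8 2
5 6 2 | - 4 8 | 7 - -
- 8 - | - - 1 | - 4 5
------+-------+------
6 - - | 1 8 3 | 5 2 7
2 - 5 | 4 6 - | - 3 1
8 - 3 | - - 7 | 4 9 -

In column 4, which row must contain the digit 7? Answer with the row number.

Consider where 7 can go in column 4.
row 2, column 4 is out (row 2 already has a 7).
row 4, column 4 is out (row 4 already has a 7).
row 5, column 4 is out (row 5 already has a 7).
row 6, column 4 is out (box 5 already has a 7).
row 9, column 4 is out (row 9 already has a 7).
So the only cell in column 4 that can hold 7 is row 1, column 4.
That is row 1.

1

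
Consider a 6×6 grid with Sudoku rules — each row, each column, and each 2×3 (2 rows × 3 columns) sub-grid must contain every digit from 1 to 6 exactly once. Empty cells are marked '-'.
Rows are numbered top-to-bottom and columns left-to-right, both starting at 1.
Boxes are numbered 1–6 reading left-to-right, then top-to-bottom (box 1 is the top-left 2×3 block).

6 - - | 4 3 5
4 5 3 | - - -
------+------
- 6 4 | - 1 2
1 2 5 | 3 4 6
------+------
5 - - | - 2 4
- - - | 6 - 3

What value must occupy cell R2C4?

Cell R2C4 itself could take any of {1, 2} by direct elimination.
Consider where 2 can go in box 2.
R2C5 is out (column 5 already has a 2).
R2C6 is out (column 6 already has a 2).
So the only cell in box 2 that can hold 2 is R2C4.
Therefore R2C4 = 2.

2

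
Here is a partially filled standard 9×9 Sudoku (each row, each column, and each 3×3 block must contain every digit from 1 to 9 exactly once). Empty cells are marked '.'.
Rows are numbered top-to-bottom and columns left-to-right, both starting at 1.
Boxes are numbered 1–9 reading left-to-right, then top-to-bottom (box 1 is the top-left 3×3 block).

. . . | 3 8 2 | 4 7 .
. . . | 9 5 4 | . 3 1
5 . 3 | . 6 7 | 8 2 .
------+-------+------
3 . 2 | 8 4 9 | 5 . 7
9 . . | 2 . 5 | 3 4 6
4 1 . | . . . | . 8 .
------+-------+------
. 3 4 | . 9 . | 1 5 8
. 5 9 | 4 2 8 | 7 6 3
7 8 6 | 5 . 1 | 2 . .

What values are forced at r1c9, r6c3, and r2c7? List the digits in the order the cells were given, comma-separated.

For r1c9:
  Consider where 5 can go in row 1.
  r1c1 is out (column 1 already has a 5).
  r1c2 is out (column 2 already has a 5).
  r1c3 is out (box 1 already has a 5).
  So the only cell in row 1 that can hold 5 is r1c9.
  So r1c9 = 5.
For r6c3:
  Consider where 5 can go in column 3.
  r1c3 is out (box 1 already has a 5).
  r2c3 is out (row 2 already has a 5).
  r5c3 is out (row 5 already has a 5).
  So the only cell in column 3 that can hold 5 is r6c3.
  So r6c3 = 5.
For r2c7:
  Row 2 already contains {1, 3, 4, 5, 9}.
  Column 7 already contains {1, 2, 3, 4, 5, 7, 8}.
  Its 3×3 block (box 3) already contains {1, 2, 3, 4, 7, 8}.
  The only value from 1–9 not eliminated is 6, so r2c7 = 6.

5,5,6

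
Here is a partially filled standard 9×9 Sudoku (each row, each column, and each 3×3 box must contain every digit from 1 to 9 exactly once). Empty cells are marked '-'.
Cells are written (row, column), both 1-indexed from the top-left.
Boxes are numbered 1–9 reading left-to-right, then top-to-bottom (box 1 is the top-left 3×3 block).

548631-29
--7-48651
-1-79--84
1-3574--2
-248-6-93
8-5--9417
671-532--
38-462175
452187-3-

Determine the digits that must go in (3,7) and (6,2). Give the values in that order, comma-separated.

For (3,7):
  Row 3 already contains {1, 4, 7, 8, 9}.
  Column 7 already contains {1, 2, 4, 6}.
  Its 3×3 block (box 3) already contains {1, 2, 4, 5, 6, 8, 9}.
  The only value from 1–9 not eliminated is 3, so (3,7) = 3.
For (6,2):
  Row 6 already contains {1, 4, 5, 7, 8, 9}.
  Column 2 already contains {1, 2, 4, 5, 7, 8}.
  Its 3×3 block (box 4) already contains {1, 2, 3, 4, 5, 8}.
  The only value from 1–9 not eliminated is 6, so (6,2) = 6.

3,6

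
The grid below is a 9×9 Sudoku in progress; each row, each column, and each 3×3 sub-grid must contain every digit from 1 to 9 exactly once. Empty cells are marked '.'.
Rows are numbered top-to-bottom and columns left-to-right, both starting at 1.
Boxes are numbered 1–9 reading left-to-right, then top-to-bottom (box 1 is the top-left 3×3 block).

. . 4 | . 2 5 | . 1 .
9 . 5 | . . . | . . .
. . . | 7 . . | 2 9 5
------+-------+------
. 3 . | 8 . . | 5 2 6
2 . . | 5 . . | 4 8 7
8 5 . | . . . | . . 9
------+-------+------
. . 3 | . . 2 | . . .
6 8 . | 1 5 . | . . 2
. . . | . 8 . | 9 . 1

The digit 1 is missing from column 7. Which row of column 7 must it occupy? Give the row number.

Consider where 1 can go in column 7.
r1c7 is out (row 1 already has a 1).
r2c7 is out (box 3 already has a 1).
r7c7 is out (box 9 already has a 1).
r8c7 is out (row 8 already has a 1).
So the only cell in column 7 that can hold 1 is r6c7.
That is row 6.

6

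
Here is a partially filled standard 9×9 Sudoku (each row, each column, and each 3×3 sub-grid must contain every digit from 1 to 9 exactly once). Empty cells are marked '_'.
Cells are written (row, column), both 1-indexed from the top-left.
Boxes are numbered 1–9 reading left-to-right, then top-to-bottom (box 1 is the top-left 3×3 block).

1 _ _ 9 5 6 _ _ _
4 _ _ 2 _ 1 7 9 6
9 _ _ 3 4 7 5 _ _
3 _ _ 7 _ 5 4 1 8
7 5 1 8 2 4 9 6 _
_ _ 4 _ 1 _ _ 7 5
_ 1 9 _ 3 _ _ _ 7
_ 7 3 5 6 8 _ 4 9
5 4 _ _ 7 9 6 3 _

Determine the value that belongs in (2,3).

5

Cell (2,3) itself could take any of {5, 8} by direct elimination.
Consider where 5 can go in box 1.
(1,2) is out (row 1 already has a 5).
(1,3) is out (row 1 already has a 5).
(2,2) is out (column 2 already has a 5).
(3,2) is out (row 3 already has a 5).
(3,3) is out (row 3 already has a 5).
So the only cell in box 1 that can hold 5 is (2,3).
Therefore (2,3) = 5.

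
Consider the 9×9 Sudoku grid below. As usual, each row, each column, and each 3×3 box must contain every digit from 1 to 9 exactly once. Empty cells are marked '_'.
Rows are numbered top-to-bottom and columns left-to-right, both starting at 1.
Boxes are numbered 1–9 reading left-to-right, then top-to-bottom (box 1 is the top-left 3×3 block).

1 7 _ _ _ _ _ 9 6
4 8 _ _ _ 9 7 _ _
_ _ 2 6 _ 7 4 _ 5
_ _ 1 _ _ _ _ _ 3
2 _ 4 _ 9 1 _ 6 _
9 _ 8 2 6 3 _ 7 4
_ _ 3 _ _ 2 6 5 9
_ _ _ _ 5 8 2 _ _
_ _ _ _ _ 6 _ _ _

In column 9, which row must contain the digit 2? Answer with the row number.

2

Consider where 2 can go in column 9.
R5C9 is out (row 5 already has a 2).
R8C9 is out (row 8 already has a 2).
R9C9 is out (box 9 already has a 2).
So the only cell in column 9 that can hold 2 is R2C9.
That is row 2.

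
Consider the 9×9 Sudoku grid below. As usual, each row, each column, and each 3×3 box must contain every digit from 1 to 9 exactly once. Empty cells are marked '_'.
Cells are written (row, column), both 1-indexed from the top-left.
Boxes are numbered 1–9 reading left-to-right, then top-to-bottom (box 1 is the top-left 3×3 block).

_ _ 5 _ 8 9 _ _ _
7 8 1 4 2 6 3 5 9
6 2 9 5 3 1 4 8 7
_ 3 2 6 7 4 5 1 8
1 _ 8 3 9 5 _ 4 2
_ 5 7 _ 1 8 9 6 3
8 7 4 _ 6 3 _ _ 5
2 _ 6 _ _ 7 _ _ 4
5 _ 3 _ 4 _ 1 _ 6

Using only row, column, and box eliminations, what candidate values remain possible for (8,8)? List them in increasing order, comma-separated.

Row 8 already contains {2, 4, 6, 7}.
Column 8 already contains {1, 4, 5, 6, 8}.
Its 3×3 block (box 9) already contains {1, 4, 5, 6}.
Removing those from 1–9 leaves {3, 9} as the candidates for (8,8).

3,9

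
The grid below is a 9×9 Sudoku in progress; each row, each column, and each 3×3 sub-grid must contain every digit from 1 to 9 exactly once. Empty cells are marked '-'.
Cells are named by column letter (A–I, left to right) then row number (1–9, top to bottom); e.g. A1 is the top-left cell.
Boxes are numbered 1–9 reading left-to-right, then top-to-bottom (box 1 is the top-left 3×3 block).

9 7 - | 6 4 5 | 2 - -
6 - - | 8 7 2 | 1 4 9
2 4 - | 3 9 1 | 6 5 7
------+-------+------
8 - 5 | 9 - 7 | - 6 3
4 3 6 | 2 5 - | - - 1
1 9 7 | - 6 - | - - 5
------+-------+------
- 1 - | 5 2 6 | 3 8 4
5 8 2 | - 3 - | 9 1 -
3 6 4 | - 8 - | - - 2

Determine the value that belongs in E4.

Row 4 already contains {3, 5, 6, 7, 8, 9}.
Column E already contains {2, 3, 4, 5, 6, 7, 8, 9}.
Its 3×3 block (box 5) already contains {2, 5, 6, 7, 9}.
The only value from 1–9 not eliminated is 1, so E4 = 1.

1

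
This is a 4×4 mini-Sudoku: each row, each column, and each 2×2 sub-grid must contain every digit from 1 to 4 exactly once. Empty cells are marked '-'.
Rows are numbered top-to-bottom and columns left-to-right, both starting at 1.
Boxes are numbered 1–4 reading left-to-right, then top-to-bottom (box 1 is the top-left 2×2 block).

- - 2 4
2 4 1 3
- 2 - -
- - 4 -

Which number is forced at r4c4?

Cell r4c4 itself could take any of {1, 2} by direct elimination.
Consider where 2 can go in box 4.
r3c3 is out (row 3 already has a 2).
r3c4 is out (row 3 already has a 2).
So the only cell in box 4 that can hold 2 is r4c4.
Therefore r4c4 = 2.

2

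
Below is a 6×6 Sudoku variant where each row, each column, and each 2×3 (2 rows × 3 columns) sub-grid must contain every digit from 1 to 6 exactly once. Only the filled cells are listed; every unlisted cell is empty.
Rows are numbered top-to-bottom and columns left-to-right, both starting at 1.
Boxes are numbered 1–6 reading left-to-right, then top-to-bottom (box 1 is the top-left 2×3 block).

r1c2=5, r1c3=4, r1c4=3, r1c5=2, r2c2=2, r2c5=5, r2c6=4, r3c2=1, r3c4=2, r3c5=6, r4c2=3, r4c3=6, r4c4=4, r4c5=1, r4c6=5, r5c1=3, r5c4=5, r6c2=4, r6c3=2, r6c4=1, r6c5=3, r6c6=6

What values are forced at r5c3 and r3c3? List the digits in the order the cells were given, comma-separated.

For r5c3:
  Row 5 already contains {3, 5}.
  Column 3 already contains {2, 4, 6}.
  Its 2×3 block (box 5) already contains {2, 3, 4}.
  The only value from 1–6 not eliminated is 1, so r5c3 = 1.
For r3c3:
  Row 3 already contains {1, 2, 6}.
  Column 3 already contains {2, 4, 6}.
  Its 2×3 block (box 3) already contains {1, 3, 6}.
  The only value from 1–6 not eliminated is 5, so r3c3 = 5.

1,5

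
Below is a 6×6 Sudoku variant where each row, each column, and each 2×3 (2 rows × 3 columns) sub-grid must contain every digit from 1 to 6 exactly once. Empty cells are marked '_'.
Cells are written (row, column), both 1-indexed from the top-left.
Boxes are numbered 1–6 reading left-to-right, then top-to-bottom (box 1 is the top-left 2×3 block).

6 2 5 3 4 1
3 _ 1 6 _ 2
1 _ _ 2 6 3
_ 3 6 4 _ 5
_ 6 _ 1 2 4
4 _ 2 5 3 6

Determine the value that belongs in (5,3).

3

Row 5 already contains {1, 2, 4, 6}.
Column 3 already contains {1, 2, 5, 6}.
Its 2×3 block (box 5) already contains {2, 4, 6}.
The only value from 1–6 not eliminated is 3, so (5,3) = 3.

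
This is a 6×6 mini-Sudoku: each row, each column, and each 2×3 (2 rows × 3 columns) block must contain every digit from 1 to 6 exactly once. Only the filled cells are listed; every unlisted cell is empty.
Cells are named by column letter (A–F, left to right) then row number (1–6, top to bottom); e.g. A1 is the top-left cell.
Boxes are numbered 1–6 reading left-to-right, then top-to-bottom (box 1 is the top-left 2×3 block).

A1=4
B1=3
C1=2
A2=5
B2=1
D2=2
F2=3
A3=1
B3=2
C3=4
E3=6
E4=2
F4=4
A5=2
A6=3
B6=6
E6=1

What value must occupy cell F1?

1

Cell F1 itself could take any of {1, 5, 6} by direct elimination.
Consider where 1 can go in column F.
F3 is out (row 3 already has a 1).
F5 is out (box 6 already has a 1).
F6 is out (row 6 already has a 1).
So the only cell in column F that can hold 1 is F1.
Therefore F1 = 1.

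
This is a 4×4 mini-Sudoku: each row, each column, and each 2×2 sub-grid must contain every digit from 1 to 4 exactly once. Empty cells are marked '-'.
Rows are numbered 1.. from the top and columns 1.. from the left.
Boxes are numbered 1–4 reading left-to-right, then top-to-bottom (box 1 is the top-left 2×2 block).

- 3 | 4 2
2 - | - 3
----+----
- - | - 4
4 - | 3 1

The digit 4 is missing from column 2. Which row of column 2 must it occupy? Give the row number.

Consider where 4 can go in column 2.
row 3, column 2 is out (row 3 already has a 4).
row 4, column 2 is out (row 4 already has a 4).
So the only cell in column 2 that can hold 4 is row 2, column 2.
That is row 2.

2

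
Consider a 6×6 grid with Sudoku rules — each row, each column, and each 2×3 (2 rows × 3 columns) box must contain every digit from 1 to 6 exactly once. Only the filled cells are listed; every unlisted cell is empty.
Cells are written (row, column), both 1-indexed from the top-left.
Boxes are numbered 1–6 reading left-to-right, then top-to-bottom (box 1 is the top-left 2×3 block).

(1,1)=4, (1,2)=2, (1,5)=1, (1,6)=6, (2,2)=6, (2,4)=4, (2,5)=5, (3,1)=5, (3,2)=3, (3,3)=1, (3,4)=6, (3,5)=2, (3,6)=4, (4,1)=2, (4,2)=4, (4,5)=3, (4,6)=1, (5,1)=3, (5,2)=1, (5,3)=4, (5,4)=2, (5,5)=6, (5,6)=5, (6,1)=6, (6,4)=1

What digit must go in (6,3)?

Cell (6,3) itself could take any of {2, 5} by direct elimination.
Consider where 2 can go in box 5.
(6,2) is out (column 2 already has a 2).
So the only cell in box 5 that can hold 2 is (6,3).
Therefore (6,3) = 2.

2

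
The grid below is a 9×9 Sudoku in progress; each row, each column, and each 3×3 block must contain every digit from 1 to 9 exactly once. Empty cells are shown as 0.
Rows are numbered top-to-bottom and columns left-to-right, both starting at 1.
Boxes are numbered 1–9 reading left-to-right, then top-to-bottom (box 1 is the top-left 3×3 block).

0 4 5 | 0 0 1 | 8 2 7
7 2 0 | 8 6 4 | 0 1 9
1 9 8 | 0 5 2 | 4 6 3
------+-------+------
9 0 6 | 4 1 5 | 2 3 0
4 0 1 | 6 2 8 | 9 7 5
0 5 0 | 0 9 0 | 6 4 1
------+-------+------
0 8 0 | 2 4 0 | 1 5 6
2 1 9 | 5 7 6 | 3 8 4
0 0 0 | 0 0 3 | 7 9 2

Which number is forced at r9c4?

Row 9 already contains {2, 3, 7, 9}.
Column 4 already contains {2, 4, 5, 6, 8}.
Its 3×3 block (box 8) already contains {2, 3, 4, 5, 6, 7}.
The only value from 1–9 not eliminated is 1, so r9c4 = 1.

1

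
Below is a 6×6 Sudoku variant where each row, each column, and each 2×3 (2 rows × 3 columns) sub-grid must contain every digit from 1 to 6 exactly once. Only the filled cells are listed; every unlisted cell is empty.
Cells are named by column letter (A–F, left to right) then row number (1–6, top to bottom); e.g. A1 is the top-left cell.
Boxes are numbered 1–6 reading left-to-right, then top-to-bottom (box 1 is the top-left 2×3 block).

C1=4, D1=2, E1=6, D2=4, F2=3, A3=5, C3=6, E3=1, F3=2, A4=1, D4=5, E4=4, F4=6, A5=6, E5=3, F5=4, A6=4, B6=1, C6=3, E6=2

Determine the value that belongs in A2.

Row 2 already contains {3, 4}.
Column A already contains {1, 4, 5, 6}.
Its 2×3 block (box 1) already contains {4}.
The only value from 1–6 not eliminated is 2, so A2 = 2.

2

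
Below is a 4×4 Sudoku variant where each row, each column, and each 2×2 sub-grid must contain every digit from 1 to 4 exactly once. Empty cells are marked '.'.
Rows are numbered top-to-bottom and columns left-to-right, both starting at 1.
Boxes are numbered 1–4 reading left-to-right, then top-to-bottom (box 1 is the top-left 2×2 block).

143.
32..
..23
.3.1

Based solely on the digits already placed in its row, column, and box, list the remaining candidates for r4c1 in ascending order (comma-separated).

Row 4 already contains {1, 3}.
Column 1 already contains {1, 3}.
Its 2×2 block (box 3) already contains {3}.
Removing those from 1–4 leaves {2, 4} as the candidates for r4c1.

2,4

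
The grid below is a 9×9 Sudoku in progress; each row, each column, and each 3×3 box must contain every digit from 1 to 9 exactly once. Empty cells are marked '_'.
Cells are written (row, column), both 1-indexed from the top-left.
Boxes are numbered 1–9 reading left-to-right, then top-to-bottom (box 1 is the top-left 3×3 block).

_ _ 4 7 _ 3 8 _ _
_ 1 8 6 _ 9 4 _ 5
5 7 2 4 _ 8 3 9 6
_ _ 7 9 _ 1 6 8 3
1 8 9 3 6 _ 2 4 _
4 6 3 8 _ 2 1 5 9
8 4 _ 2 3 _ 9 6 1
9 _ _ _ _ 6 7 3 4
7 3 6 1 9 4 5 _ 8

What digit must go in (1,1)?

6

Row 1 already contains {3, 4, 7, 8}.
Column 1 already contains {1, 4, 5, 7, 8, 9}.
Its 3×3 block (box 1) already contains {1, 2, 4, 5, 7, 8}.
The only value from 1–9 not eliminated is 6, so (1,1) = 6.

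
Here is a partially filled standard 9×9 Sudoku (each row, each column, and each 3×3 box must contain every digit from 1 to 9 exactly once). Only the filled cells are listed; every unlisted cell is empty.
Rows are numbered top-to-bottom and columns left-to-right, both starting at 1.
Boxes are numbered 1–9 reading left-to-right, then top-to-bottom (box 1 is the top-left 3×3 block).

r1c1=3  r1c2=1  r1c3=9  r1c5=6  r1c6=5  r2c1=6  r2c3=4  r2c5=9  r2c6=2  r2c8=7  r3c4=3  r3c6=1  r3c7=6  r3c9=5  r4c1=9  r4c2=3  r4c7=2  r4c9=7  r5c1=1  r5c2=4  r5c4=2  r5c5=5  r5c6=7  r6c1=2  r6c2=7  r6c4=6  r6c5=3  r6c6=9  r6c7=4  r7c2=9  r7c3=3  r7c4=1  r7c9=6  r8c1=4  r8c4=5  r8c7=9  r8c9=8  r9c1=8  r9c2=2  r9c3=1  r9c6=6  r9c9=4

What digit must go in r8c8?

1

Cell r8c8 itself could take any of {1, 2, 3} by direct elimination.
Consider where 1 can go in row 8.
r8c2 is out (column 2 already has a 1).
r8c3 is out (column 3 already has a 1).
r8c5 is out (box 8 already has a 1).
r8c6 is out (column 6 already has a 1).
So the only cell in row 8 that can hold 1 is r8c8.
Therefore r8c8 = 1.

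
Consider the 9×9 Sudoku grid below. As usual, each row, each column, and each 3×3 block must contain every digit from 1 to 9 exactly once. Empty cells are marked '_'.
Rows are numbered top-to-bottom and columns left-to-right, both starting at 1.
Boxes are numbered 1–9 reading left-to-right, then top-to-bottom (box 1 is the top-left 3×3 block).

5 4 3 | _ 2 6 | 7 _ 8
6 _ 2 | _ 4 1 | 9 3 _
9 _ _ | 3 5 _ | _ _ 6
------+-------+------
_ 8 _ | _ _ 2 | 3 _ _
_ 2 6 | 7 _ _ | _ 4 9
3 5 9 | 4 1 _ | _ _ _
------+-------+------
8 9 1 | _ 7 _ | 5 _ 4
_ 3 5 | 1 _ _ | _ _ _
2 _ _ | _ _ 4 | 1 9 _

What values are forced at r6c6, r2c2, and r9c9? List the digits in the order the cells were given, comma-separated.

8,7,3

For r6c6:
  Row 6 already contains {1, 3, 4, 5, 9}.
  Column 6 already contains {1, 2, 4, 6}.
  Its 3×3 block (box 5) already contains {1, 2, 4, 7}.
  The only value from 1–9 not eliminated is 8, so r6c6 = 8.
For r2c2:
  Row 2 already contains {1, 2, 3, 4, 6, 9}.
  Column 2 already contains {2, 3, 4, 5, 8, 9}.
  Its 3×3 block (box 1) already contains {2, 3, 4, 5, 6, 9}.
  The only value from 1–9 not eliminated is 7, so r2c2 = 7.
For r9c9:
  Consider where 3 can go in column 9.
  r2c9 is out (row 2 already has a 3).
  r4c9 is out (row 4 already has a 3).
  r6c9 is out (row 6 already has a 3).
  r8c9 is out (row 8 already has a 3).
  So the only cell in column 9 that can hold 3 is r9c9.
  So r9c9 = 3.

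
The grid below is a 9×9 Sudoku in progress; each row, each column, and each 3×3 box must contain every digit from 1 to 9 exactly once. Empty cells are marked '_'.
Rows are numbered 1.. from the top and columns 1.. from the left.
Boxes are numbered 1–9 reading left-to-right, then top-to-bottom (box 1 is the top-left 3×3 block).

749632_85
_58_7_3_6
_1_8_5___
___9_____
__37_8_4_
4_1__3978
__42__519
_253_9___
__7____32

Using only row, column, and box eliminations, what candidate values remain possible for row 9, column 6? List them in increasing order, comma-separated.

1,4,6

Row 9 already contains {2, 3, 7}.
Column 6 already contains {2, 3, 5, 8, 9}.
Its 3×3 block (box 8) already contains {2, 3, 9}.
Removing those from 1–9 leaves {1, 4, 6} as the candidates for row 9, column 6.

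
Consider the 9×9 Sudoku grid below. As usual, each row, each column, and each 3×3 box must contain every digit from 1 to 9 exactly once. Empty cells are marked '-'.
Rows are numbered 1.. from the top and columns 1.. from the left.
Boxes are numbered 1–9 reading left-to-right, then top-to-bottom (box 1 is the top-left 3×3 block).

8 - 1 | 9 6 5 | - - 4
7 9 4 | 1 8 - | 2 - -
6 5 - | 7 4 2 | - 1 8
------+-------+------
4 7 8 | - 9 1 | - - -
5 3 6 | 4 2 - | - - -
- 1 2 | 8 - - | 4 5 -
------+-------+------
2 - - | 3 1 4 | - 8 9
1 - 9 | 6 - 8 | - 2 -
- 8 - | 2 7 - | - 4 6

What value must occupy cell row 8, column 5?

Row 8 already contains {1, 2, 6, 8, 9}.
Column 5 already contains {1, 2, 4, 6, 7, 8, 9}.
Its 3×3 block (box 8) already contains {1, 2, 3, 4, 6, 7, 8}.
The only value from 1–9 not eliminated is 5, so row 8, column 5 = 5.

5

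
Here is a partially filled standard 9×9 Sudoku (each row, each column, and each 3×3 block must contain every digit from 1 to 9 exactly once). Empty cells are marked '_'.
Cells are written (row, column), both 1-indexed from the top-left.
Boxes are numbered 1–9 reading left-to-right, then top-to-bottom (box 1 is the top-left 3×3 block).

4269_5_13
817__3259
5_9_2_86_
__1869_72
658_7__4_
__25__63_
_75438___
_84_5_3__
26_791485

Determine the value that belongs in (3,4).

Row 3 already contains {2, 5, 6, 8, 9}.
Column 4 already contains {4, 5, 7, 8, 9}.
Its 3×3 block (box 2) already contains {2, 3, 5, 9}.
The only value from 1–9 not eliminated is 1, so (3,4) = 1.

1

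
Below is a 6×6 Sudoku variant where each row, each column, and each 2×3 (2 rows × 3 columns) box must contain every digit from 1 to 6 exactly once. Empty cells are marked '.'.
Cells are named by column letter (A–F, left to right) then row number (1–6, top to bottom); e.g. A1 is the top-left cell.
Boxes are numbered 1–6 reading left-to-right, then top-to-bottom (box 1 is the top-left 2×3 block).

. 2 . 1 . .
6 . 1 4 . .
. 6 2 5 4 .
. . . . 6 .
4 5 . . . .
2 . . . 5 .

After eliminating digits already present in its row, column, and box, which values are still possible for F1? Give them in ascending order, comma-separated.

3,5,6

Row 1 already contains {1, 2}.
Column F already contains {}.
Its 2×3 block (box 2) already contains {1, 4}.
Removing those from 1–6 leaves {3, 5, 6} as the candidates for F1.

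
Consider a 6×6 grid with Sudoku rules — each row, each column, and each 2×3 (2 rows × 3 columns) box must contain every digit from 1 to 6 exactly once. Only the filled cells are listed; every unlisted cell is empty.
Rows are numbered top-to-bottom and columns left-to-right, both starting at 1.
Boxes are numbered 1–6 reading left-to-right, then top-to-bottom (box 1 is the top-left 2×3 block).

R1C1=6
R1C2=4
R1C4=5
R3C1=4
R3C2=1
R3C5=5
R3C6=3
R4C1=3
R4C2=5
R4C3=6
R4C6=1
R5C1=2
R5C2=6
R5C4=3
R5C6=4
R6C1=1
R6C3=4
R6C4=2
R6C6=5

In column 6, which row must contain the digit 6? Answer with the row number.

Consider where 6 can go in column 6.
R1C6 is out (row 1 already has a 6).
So the only cell in column 6 that can hold 6 is R2C6.
That is row 2.

2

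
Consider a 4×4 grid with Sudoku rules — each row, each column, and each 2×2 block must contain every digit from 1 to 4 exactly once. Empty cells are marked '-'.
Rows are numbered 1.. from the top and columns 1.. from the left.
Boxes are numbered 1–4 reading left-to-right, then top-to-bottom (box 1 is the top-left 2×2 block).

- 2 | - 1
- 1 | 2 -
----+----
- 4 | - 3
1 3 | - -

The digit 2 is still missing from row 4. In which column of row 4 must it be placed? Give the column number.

4

Consider where 2 can go in row 4.
row 4, column 3 is out (column 3 already has a 2).
So the only cell in row 4 that can hold 2 is row 4, column 4.
That is column 4.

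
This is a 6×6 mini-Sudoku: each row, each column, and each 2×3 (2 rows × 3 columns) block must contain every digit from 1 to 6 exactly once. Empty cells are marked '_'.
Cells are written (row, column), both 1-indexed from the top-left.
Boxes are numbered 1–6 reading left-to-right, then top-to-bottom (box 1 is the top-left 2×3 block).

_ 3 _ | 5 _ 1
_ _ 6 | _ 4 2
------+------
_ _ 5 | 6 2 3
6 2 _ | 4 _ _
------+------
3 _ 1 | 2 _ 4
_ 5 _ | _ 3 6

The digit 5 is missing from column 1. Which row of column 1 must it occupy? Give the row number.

Consider where 5 can go in column 1.
(1,1) is out (row 1 already has a 5).
(3,1) is out (row 3 already has a 5).
(6,1) is out (row 6 already has a 5).
So the only cell in column 1 that can hold 5 is (2,1).
That is row 2.

2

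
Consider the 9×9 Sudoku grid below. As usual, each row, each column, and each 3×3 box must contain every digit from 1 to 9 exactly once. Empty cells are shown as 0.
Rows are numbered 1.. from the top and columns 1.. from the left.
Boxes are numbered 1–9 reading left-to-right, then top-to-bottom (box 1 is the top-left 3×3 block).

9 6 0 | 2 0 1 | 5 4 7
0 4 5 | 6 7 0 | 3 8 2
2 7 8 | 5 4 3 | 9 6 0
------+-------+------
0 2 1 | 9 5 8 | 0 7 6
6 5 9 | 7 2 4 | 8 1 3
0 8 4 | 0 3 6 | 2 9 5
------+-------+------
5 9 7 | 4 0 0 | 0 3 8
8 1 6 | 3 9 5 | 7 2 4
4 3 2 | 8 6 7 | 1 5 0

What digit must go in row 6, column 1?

Row 6 already contains {2, 3, 4, 5, 6, 8, 9}.
Column 1 already contains {2, 4, 5, 6, 8, 9}.
Its 3×3 block (box 4) already contains {1, 2, 4, 5, 6, 8, 9}.
The only value from 1–9 not eliminated is 7, so row 6, column 1 = 7.

7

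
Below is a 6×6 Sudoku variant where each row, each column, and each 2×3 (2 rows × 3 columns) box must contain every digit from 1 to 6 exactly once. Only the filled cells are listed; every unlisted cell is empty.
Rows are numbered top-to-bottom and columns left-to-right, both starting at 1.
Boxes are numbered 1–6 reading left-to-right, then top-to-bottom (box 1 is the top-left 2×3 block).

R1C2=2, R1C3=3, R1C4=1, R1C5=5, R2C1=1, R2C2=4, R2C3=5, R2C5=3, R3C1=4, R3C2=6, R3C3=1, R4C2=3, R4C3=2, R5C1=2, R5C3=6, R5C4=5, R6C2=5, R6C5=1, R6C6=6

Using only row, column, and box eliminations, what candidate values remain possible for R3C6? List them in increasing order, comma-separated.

Row 3 already contains {1, 4, 6}.
Column 6 already contains {6}.
Its 2×3 block (box 4) already contains {}.
Removing those from 1–6 leaves {2, 3, 5} as the candidates for R3C6.

2,3,5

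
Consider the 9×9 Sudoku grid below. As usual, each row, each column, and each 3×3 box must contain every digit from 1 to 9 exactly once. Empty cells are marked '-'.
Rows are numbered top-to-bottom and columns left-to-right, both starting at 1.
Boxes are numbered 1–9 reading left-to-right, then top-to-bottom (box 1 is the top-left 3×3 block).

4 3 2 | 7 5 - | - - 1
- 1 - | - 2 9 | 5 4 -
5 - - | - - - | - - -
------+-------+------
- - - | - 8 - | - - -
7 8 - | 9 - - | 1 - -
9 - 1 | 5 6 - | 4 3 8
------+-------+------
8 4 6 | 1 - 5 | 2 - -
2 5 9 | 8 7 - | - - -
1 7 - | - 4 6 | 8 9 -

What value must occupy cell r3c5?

1

Cell r3c5 itself could take any of {1, 3} by direct elimination.
Consider where 1 can go in column 5.
r5c5 is out (row 5 already has a 1).
r7c5 is out (row 7 already has a 1).
So the only cell in column 5 that can hold 1 is r3c5.
Therefore r3c5 = 1.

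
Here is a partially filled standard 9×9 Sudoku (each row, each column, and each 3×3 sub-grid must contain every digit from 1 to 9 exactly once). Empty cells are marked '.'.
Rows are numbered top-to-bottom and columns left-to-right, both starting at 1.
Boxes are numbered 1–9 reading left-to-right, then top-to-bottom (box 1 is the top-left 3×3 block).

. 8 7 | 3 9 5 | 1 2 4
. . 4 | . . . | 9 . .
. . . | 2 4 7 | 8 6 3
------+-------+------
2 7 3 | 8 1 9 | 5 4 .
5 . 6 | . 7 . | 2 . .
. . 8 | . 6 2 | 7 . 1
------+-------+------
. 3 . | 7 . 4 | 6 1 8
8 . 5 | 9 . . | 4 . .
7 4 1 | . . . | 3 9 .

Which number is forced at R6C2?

Row 6 already contains {1, 2, 6, 7, 8}.
Column 2 already contains {3, 4, 7, 8}.
Its 3×3 block (box 4) already contains {2, 3, 5, 6, 7, 8}.
The only value from 1–9 not eliminated is 9, so R6C2 = 9.

9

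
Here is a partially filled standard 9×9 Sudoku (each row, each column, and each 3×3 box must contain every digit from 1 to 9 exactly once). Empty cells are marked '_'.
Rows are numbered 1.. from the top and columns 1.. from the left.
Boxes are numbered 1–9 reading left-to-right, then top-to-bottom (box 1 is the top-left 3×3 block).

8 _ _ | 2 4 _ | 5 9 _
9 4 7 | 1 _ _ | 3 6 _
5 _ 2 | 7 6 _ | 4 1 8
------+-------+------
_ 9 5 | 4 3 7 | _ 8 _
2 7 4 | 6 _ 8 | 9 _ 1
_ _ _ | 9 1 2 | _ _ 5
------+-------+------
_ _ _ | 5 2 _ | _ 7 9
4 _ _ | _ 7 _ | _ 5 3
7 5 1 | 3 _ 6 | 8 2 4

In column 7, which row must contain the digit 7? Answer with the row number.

6

Consider where 7 can go in column 7.
row 4, column 7 is out (row 4 already has a 7).
row 7, column 7 is out (row 7 already has a 7).
row 8, column 7 is out (row 8 already has a 7).
So the only cell in column 7 that can hold 7 is row 6, column 7.
That is row 6.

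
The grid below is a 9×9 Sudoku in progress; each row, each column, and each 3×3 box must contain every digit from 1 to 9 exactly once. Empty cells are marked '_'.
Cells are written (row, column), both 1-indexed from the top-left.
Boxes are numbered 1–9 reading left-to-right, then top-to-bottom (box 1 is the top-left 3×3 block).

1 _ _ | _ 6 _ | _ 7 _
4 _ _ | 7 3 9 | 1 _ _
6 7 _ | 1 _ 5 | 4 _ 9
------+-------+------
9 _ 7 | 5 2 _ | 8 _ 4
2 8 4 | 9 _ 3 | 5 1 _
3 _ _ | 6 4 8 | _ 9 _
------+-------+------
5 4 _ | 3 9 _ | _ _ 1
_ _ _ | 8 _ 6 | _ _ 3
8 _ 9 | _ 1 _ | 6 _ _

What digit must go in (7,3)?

6

Cell (7,3) itself could take any of {2, 6} by direct elimination.
Consider where 6 can go in row 7.
(7,6) is out (column 6 already has a 6).
(7,7) is out (column 7 already has a 6).
(7,8) is out (box 9 already has a 6).
So the only cell in row 7 that can hold 6 is (7,3).
Therefore (7,3) = 6.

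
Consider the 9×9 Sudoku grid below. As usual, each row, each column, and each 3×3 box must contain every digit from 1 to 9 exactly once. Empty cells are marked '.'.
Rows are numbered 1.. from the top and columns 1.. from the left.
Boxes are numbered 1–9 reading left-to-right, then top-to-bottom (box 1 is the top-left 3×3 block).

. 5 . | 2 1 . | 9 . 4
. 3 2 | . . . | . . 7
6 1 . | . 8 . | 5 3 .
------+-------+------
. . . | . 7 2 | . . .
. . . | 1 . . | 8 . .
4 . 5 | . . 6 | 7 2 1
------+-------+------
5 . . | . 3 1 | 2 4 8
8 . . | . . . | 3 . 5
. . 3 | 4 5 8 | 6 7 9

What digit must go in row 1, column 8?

Cell row 1, column 8 itself could take any of {6, 8} by direct elimination.
Consider where 6 can go in row 1.
row 1, column 1 is out (column 1 already has a 6).
row 1, column 3 is out (box 1 already has a 6).
row 1, column 6 is out (column 6 already has a 6).
So the only cell in row 1 that can hold 6 is row 1, column 8.
Therefore row 1, column 8 = 6.

6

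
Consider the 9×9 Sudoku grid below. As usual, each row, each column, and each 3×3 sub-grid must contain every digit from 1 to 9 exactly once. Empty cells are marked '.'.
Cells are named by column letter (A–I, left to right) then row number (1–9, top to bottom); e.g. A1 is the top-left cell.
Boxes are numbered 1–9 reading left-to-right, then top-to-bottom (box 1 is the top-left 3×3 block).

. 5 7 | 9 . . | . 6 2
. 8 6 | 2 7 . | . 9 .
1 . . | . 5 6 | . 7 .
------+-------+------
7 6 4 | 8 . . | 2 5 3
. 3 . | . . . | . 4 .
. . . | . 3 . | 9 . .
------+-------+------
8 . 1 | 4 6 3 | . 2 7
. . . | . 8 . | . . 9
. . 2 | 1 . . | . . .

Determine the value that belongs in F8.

2

Cell F8 itself could take any of {2, 5, 7} by direct elimination.
Consider where 2 can go in row 8.
A8 is out (box 7 already has a 2). B8 is out (box 7 already has a 2). C8 is out (column C already has a 2). D8 is out (column D already has a 2). The remaining empty cells in row 8 are similarly blocked.
So the only cell in row 8 that can hold 2 is F8.
Therefore F8 = 2.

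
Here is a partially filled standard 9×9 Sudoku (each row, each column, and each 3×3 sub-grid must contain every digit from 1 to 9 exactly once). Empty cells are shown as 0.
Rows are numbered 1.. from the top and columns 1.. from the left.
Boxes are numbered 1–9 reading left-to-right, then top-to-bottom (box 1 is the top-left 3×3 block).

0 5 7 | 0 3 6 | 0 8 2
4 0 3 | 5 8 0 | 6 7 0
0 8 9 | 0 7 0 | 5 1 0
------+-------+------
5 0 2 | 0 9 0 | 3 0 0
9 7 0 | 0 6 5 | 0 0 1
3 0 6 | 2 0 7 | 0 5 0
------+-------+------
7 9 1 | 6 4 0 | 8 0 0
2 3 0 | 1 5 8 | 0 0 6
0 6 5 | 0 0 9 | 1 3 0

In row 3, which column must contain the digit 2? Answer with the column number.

Consider where 2 can go in row 3.
row 3, column 1 is out (column 1 already has a 2).
row 3, column 4 is out (column 4 already has a 2).
row 3, column 9 is out (column 9 already has a 2).
So the only cell in row 3 that can hold 2 is row 3, column 6.
That is column 6.

6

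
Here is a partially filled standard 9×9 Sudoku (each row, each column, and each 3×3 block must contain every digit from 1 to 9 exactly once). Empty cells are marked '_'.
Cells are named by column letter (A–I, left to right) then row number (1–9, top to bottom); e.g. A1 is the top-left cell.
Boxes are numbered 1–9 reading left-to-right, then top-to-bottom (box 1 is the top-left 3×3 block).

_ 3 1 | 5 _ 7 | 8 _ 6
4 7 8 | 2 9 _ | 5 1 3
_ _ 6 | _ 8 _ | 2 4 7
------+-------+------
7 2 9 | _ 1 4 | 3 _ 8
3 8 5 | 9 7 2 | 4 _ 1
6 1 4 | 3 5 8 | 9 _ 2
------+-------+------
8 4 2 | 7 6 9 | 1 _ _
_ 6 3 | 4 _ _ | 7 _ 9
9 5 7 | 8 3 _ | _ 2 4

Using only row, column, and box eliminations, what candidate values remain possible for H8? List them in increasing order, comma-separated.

Row 8 already contains {3, 4, 6, 7, 9}.
Column H already contains {1, 2, 4}.
Its 3×3 block (box 9) already contains {1, 2, 4, 7, 9}.
Removing those from 1–9 leaves {5, 8} as the candidates for H8.

5,8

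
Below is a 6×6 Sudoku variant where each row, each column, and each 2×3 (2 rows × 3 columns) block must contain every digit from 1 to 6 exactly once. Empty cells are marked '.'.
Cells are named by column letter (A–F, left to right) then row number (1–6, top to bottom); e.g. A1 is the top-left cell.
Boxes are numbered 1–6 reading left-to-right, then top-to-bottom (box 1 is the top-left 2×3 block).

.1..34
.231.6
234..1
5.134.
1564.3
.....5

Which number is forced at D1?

Cell D1 itself could take any of {2, 5} by direct elimination.
Consider where 2 can go in row 1.
A1 is out (column A already has a 2).
C1 is out (box 1 already has a 2).
So the only cell in row 1 that can hold 2 is D1.
Therefore D1 = 2.

2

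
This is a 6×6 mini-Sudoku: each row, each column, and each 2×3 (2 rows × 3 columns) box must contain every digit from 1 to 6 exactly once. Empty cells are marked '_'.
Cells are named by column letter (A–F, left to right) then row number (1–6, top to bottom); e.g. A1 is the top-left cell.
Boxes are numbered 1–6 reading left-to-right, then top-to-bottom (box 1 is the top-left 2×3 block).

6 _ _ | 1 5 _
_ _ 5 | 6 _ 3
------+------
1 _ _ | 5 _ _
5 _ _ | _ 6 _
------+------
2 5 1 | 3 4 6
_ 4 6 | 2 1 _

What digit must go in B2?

Cell B2 itself could take any of {1, 2} by direct elimination.
Consider where 1 can go in box 1.
B1 is out (row 1 already has a 1).
C1 is out (row 1 already has a 1).
A2 is out (column A already has a 1).
So the only cell in box 1 that can hold 1 is B2.
Therefore B2 = 1.

1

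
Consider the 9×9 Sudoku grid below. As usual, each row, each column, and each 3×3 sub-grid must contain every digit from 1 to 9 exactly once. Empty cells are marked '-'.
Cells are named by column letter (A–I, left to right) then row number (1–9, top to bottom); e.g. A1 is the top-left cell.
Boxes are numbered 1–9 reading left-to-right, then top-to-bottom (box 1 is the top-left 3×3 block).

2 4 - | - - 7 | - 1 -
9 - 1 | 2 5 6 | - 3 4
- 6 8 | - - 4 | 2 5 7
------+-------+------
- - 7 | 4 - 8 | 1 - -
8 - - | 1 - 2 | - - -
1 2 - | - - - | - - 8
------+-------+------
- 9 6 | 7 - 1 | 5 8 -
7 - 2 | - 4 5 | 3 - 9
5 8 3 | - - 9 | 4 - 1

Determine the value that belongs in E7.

Cell E7 itself could take any of {2, 3} by direct elimination.
Consider where 3 can go in box 8.
D8 is out (row 8 already has a 3).
D9 is out (row 9 already has a 3).
E9 is out (row 9 already has a 3).
So the only cell in box 8 that can hold 3 is E7.
Therefore E7 = 3.

3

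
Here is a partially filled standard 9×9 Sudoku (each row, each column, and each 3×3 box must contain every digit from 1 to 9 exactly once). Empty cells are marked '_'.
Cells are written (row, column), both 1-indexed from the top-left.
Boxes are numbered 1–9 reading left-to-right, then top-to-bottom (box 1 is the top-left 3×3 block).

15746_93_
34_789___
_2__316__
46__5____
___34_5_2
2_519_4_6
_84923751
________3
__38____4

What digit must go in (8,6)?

Cell (8,6) itself could take any of {4, 5, 6, 7} by direct elimination.
Consider where 4 can go in box 8.
(8,4) is out (column 4 already has a 4).
(8,5) is out (column 5 already has a 4).
(9,5) is out (row 9 already has a 4).
(9,6) is out (row 9 already has a 4).
So the only cell in box 8 that can hold 4 is (8,6).
Therefore (8,6) = 4.

4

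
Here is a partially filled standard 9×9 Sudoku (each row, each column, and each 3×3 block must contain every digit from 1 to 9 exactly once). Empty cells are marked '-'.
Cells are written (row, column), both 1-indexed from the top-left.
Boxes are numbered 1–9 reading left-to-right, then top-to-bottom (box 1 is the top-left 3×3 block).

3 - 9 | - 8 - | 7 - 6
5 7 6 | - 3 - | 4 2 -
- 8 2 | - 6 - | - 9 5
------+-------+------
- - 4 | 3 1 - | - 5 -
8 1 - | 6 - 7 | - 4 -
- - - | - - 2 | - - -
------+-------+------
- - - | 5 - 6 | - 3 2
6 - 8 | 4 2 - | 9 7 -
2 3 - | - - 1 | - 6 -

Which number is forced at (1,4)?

Cell (1,4) itself could take any of {1, 2} by direct elimination.
Consider where 2 can go in column 4.
(2,4) is out (row 2 already has a 2).
(3,4) is out (row 3 already has a 2).
(6,4) is out (row 6 already has a 2).
(9,4) is out (row 9 already has a 2).
So the only cell in column 4 that can hold 2 is (1,4).
Therefore (1,4) = 2.

2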